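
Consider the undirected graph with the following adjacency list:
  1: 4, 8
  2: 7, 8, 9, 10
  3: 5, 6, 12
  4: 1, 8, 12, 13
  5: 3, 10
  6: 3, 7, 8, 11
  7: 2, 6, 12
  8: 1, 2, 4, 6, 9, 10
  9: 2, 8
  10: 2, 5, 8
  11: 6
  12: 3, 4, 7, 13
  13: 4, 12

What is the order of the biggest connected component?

13

Starting from 1 we can reach 1, 2, 3, 4, 5, 6, 7, 8, 9, 10, 11, 12, 13. That is one component of size 13.
The largest has 13 vertices.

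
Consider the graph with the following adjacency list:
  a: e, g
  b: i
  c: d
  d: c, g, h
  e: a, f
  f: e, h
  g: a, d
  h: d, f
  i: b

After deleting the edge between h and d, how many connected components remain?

2

h and d are still connected via h-f-e-a-g-d, so the component count stays at 2.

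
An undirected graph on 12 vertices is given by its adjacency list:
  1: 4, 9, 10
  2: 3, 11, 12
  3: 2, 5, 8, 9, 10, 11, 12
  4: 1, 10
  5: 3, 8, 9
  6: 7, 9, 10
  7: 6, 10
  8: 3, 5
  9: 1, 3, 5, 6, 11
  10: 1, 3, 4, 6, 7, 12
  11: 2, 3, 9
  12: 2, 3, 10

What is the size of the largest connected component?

12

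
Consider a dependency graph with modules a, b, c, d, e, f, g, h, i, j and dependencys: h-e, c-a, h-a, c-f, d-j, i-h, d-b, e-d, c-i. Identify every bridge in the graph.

The edges on the cycle c-i-h-a-c are not bridges since each lies on that cycle.
But removing d-j disconnects d from j; removing h-e disconnects h from e; removing c-f disconnects c from f; removing e-d disconnects e from d — these are bridges.
In total 5 edges are bridges.

b-d, c-f, d-e, d-j, e-h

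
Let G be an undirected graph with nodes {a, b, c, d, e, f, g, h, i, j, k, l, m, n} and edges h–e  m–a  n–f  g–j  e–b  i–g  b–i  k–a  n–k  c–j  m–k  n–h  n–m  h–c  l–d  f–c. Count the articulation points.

1

Removing n increases the component count from 2 to 3, so n is a cut vertex.
By contrast removing i leaves 2 components; it is not a cut vertex. No other vertex is a cut vertex either.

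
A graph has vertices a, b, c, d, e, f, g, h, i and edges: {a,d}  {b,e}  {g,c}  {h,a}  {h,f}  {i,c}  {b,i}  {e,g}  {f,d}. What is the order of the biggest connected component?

Starting from a we can reach a, d, f, h. That is one component of size 4.
Starting from b we can reach b, c, e, g, i. That is one component of size 5.
The largest has 5 vertices.

5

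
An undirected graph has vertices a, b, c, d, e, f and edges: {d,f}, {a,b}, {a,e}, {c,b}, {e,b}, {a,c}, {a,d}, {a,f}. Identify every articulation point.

a

Removing a increases the component count from 1 to 2, so a is a cut vertex.
By contrast removing c leaves 1 component; it is not a cut vertex. No other vertex is a cut vertex either.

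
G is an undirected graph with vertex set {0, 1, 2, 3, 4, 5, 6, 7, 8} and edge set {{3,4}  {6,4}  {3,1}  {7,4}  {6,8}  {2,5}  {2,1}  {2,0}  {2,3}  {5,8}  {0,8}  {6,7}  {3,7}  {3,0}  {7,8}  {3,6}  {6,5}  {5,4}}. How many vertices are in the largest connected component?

Starting from 0 we can reach 0, 1, 2, 3, 4, 5, 6, 7, 8. That is one component of size 9.
The largest has 9 vertices.

9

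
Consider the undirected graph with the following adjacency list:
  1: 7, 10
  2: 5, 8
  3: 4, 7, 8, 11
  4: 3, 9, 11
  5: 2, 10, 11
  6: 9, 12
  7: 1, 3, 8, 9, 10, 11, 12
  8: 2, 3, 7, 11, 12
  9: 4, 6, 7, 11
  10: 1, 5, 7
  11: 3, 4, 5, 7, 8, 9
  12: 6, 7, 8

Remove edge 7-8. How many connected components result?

1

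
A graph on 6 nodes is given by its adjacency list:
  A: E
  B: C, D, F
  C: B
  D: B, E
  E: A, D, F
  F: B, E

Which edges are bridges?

A-E, B-C

The edges on the cycle F-B-D-E-F are not bridges since each lies on that cycle.
But removing B-C disconnects B from C; removing E-A disconnects E from A — these are bridges.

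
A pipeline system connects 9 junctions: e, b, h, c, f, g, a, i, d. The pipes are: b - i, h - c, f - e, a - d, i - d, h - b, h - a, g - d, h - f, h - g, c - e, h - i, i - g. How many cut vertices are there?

1

Removing h increases the component count from 1 to 2, so h is a cut vertex.
By contrast removing g leaves 1 component; it is not a cut vertex. No other vertex is a cut vertex either.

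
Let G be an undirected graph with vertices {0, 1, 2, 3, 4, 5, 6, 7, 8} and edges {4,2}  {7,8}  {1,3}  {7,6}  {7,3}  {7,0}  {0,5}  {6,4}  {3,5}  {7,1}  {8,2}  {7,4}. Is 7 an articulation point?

Yes

Deleting 7 raises the number of components from 1 to 2, so 7 is a cut vertex.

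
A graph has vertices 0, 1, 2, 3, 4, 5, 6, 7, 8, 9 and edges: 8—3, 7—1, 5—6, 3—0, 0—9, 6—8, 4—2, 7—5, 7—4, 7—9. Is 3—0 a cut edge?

After removing 3—0, the path 3-8-6-5-7-9-0 still connects them, so the edge is not a bridge.

No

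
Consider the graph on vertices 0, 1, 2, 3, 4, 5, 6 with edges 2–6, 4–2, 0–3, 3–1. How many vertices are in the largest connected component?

5 is isolated — a component by itself.
Starting from 0 we can reach 0, 1, 3. That is one component of size 3.
Starting from 2 we can reach 2, 4, 6. That is one component of size 3.
The largest has 3 vertices.

3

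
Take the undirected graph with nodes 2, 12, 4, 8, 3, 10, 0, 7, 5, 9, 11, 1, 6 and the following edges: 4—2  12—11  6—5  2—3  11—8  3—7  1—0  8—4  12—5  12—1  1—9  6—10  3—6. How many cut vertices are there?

4

Removing 1 increases the component count from 1 to 3, so 1 is a cut vertex.
Removing 3 increases the component count from 1 to 2, so 3 is a cut vertex.
Removing 6 increases the component count from 1 to 2, so 6 is a cut vertex.
Likewise 12 is a cut vertex.
By contrast removing 11 leaves 1 component; it is not a cut vertex. No other vertex is a cut vertex either.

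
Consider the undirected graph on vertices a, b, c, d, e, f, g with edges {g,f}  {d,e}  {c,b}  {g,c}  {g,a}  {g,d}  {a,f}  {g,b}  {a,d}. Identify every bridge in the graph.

The edges on the cycle g-c-b-g are not bridges since each lies on that cycle.
But removing d—e disconnects d from e — this is a bridge.

d-e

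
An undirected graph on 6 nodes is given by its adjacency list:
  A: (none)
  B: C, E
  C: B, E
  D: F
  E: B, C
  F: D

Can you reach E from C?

Yes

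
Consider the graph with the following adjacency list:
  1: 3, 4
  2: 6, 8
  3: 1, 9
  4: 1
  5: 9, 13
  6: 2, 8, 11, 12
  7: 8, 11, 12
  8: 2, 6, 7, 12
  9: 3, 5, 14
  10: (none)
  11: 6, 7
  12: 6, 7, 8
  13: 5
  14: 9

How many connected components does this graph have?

10 is isolated — a component by itself.
Starting from 2 we can reach 2, 6, 7, 8, 11, 12. That is one component of size 6.
Starting from 1 we can reach 1, 3, 4, 5, 9, 13, 14. That is one component of size 7.
Total: 3 components.

3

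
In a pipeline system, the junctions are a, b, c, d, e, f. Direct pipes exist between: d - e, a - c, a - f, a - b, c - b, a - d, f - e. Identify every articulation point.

Removing a increases the component count from 1 to 2, so a is a cut vertex.
By contrast removing f leaves 1 component; it is not a cut vertex. No other vertex is a cut vertex either.

a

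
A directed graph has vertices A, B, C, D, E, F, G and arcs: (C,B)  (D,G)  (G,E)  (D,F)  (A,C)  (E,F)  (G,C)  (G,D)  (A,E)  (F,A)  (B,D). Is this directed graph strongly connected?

From D we can reach every vertex (A, B, C, D, E, F, G), and every vertex can reach D (A, B, C, D, E, F, G). So the whole graph is one strongly connected component.

Yes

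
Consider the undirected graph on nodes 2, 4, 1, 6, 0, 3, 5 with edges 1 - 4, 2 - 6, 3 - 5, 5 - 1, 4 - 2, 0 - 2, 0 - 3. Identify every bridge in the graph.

2-6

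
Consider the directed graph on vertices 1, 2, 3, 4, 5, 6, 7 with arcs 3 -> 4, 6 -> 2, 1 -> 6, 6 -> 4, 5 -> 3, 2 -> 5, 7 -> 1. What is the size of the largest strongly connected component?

1

{3} is an SCC by itself.
{6} is an SCC by itself.
{1} is an SCC by itself.
{4} is an SCC by itself.
{2} is an SCC by itself.
(and 2 more singleton SCCs)
The largest has 1 vertex.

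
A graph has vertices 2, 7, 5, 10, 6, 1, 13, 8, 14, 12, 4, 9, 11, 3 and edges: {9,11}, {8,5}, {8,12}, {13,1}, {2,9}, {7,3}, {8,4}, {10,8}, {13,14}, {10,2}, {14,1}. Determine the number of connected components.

4

6 is isolated — a component by itself.
Starting from 3 we can reach 3, 7. That is one component of size 2.
Starting from 1 we can reach 1, 13, 14. That is one component of size 3.
Starting from 2 we can reach 2, 4, 5, 8, 9, 10, 11, 12. That is one component of size 8.
Total: 4 components.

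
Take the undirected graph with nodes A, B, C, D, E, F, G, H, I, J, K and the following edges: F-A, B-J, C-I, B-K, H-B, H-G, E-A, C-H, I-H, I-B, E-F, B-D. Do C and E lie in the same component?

No

The component containing C is {B, C, D, G, H, I, J, K}, and E is not in it.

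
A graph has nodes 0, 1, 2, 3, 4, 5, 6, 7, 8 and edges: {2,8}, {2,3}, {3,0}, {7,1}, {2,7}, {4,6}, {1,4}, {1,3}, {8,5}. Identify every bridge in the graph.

The edges on the cycle 2-7-1-3-2 are not bridges since each lies on that cycle.
But removing 3—0 disconnects 3 from 0; removing 1—4 disconnects 1 from 4; removing 8—5 disconnects 8 from 5; removing 2—8 disconnects 2 from 8 — these are bridges.
In total 5 edges are bridges.

0-3, 1-4, 2-8, 4-6, 5-8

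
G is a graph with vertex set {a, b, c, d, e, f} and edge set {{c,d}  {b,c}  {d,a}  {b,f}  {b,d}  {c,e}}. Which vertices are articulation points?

Removing b increases the component count from 1 to 2, so b is a cut vertex.
Removing c increases the component count from 1 to 2, so c is a cut vertex.
Removing d increases the component count from 1 to 2, so d is a cut vertex.
By contrast removing e leaves 1 component; it is not a cut vertex. No other vertex is a cut vertex either.

b, c, d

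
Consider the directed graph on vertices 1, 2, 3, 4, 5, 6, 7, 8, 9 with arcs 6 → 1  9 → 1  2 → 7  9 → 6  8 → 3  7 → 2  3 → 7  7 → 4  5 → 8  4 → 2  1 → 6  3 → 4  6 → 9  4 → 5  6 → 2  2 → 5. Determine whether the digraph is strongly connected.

There is no directed path from 7 to 6, so the graph is not strongly connected.

No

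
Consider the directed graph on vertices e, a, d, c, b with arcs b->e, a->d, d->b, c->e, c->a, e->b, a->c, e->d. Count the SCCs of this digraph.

{b, d, e} are all mutually reachable — one SCC of size 3.
{a, c} are all mutually reachable — one SCC of size 2.
That gives 2 strongly connected components.

2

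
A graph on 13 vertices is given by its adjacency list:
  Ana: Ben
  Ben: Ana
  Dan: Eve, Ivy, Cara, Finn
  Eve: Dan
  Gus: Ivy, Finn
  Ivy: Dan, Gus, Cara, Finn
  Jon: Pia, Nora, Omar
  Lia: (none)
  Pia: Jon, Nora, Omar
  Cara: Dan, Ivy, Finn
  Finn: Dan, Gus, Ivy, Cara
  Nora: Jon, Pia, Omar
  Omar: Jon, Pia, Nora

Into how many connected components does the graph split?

Lia is isolated — a component by itself.
Starting from Ana we can reach Ana, Ben. That is one component of size 2.
Starting from Jon we can reach Jon, Pia, Nora, Omar. That is one component of size 4.
Starting from Dan we can reach Dan, Eve, Gus, Ivy, Cara, Finn. That is one component of size 6.
Total: 4 components.

4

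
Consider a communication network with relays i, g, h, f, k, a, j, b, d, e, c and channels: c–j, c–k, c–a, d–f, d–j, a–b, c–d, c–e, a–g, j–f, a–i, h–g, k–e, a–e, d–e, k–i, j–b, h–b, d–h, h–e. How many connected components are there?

1

Starting from a we can reach a, b, c, d, e, f, g, h, i, j, k. That is one component of size 11.
Total: 1 component.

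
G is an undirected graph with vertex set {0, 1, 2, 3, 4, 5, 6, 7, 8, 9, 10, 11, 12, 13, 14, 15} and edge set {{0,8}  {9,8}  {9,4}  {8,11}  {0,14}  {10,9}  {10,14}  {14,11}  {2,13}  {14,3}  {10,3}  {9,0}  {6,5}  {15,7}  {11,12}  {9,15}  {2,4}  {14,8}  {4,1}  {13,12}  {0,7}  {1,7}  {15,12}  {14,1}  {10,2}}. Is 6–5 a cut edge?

Yes

Removing 6–5 leaves no path between 6 and 5: the component count goes from 2 to 3. So it is a bridge.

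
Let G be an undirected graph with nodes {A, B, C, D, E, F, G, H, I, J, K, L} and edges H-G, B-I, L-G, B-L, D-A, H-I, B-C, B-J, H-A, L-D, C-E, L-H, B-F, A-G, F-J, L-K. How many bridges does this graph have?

The edges on the cycle L-D-A-H-L are not bridges since each lies on that cycle.
But removing K-L disconnects K from L; removing B-C disconnects B from C; removing C-E disconnects C from E — these are bridges.
That makes 3 bridges.

3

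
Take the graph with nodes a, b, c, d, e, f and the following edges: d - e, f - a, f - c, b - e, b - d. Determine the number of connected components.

2

Starting from b we can reach b, d, e. That is one component of size 3.
Starting from a we can reach a, c, f. That is one component of size 3.
Total: 2 components.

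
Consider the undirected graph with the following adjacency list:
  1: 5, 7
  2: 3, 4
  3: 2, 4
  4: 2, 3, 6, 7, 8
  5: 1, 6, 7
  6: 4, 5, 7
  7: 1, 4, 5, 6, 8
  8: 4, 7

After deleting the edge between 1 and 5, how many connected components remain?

1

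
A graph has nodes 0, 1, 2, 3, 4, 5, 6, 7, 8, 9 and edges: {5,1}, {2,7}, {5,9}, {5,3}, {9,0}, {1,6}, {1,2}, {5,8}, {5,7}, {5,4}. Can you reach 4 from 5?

Yes

From 5 we can reach 0, 1, 2, 3, 4, 5, 6, 7, 8, 9, which includes 4.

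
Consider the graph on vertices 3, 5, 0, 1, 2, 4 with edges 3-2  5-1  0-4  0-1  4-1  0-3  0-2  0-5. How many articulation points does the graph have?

Removing 0 increases the component count from 1 to 2, so 0 is a cut vertex.
By contrast removing 5 leaves 1 component; it is not a cut vertex. No other vertex is a cut vertex either.

1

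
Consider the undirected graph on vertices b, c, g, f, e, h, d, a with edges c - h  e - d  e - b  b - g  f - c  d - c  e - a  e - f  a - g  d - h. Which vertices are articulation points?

e

Removing e increases the component count from 1 to 2, so e is a cut vertex.
By contrast removing h leaves 1 component; it is not a cut vertex. No other vertex is a cut vertex either.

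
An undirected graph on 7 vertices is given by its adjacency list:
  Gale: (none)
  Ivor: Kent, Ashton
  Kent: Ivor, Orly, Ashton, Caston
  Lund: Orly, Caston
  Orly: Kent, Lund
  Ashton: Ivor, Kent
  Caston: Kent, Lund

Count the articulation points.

Removing Kent increases the component count from 2 to 3, so Kent is a cut vertex.
By contrast removing Orly leaves 2 components; it is not a cut vertex. No other vertex is a cut vertex either.

1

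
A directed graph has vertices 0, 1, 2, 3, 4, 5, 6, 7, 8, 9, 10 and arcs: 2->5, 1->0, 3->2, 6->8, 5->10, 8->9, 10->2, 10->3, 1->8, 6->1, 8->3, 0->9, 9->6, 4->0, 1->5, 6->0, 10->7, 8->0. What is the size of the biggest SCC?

5

{0, 1, 6, 8, 9} are all mutually reachable — one SCC of size 5.
{2, 3, 5, 10} are all mutually reachable — one SCC of size 4.
{7} is an SCC by itself.
{4} is an SCC by itself.
The largest has 5 vertices.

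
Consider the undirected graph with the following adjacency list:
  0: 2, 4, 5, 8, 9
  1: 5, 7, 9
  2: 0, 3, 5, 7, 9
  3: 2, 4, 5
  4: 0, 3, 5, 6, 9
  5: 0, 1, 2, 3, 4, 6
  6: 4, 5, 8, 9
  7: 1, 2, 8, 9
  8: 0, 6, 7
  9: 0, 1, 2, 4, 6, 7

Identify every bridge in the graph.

The edges on the cycle 5-6-4-3-5 are not bridges since each lies on that cycle.
Every edge lies on some cycle, so there are no bridges.

none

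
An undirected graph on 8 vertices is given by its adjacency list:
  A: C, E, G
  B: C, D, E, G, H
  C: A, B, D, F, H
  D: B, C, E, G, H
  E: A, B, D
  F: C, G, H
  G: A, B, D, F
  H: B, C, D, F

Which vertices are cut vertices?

none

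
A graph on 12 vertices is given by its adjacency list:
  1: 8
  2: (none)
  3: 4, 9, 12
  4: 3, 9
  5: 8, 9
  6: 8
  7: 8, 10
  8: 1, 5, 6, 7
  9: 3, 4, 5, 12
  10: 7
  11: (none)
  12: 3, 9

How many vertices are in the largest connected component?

10

11 is isolated — a component by itself.
2 is isolated — a component by itself.
Starting from 1 we can reach 1, 3, 4, 5, 6, 7, 8, 9, 10, 12. That is one component of size 10.
The largest has 10 vertices.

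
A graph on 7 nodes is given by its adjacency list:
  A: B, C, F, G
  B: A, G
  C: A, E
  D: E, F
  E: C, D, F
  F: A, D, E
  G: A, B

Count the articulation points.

1

Removing A increases the component count from 1 to 2, so A is a cut vertex.
By contrast removing E leaves 1 component; it is not a cut vertex. No other vertex is a cut vertex either.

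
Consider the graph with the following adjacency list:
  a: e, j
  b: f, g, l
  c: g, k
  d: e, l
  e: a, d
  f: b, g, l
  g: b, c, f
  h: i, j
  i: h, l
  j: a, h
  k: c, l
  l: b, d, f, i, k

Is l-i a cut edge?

No

After removing l-i, the path l-d-e-a-j-h-i still connects them, so the edge is not a bridge.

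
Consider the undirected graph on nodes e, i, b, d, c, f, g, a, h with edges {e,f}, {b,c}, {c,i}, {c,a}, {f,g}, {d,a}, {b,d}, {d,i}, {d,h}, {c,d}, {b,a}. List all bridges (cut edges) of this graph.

The edges on the cycle b-c-i-d-b are not bridges since each lies on that cycle.
But removing e–f disconnects e from f; removing d–h disconnects d from h; removing g–f disconnects g from f — these are bridges.

d-h, e-f, f-g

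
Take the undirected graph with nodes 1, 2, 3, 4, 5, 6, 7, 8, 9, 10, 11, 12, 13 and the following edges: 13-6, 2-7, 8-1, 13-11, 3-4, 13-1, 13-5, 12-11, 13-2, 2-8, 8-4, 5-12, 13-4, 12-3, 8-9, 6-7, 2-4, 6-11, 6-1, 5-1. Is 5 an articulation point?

No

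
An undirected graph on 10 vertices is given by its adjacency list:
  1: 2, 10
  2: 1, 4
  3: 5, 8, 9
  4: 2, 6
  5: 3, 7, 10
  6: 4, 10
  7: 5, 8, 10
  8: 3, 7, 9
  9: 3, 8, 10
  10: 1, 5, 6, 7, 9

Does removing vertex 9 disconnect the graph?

Deleting 9 leaves 1 component (was 1) (its neighbors 3, 8, 10 remain connected to each other), so 9 is not a cut vertex.

No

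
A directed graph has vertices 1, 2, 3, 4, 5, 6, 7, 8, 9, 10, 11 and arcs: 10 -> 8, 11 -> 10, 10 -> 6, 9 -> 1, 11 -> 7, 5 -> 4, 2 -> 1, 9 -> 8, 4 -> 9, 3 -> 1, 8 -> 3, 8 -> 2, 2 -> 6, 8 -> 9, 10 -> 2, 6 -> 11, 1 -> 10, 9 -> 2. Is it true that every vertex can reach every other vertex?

There is no directed path from 2 to 4, so the graph is not strongly connected.

No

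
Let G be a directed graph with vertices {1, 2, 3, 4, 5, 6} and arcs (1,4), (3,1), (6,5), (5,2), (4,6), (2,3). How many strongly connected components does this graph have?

1

{1, 2, 3, 4, 5, 6} are all mutually reachable — one SCC of size 6.
That gives 1 strongly connected component.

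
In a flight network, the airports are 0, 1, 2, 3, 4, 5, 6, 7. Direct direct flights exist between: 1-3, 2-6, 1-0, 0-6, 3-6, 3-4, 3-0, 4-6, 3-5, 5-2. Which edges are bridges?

The edges on the cycle 3-5-2-6-4-3 are not bridges since each lies on that cycle.
Every edge lies on some cycle, so there are no bridges.

none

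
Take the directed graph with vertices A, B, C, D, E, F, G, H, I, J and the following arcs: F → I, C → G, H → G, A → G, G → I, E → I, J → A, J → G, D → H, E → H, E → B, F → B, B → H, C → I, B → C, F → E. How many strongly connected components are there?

10

{B} is an SCC by itself.
{F} is an SCC by itself.
{D} is an SCC by itself.
{J} is an SCC by itself.
{I} is an SCC by itself.
(and 5 more singleton SCCs)
That gives 10 strongly connected components.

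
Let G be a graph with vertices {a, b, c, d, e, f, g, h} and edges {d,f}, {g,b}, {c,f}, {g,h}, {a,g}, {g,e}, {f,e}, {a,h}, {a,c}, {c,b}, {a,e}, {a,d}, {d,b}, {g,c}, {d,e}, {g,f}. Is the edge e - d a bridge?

No

After removing e - d, the path e-a-d still connects them, so the edge is not a bridge.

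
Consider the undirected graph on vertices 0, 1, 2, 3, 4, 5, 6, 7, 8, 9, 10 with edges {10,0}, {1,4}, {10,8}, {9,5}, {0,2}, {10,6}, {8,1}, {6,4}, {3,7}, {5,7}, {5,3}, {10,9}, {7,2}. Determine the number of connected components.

1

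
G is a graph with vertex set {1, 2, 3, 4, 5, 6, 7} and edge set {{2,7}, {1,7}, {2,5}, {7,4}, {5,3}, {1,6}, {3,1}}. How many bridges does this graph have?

The edges on the cycle 2-5-3-1-7-2 are not bridges since each lies on that cycle.
But removing 7–4 disconnects 7 from 4; removing 1–6 disconnects 1 from 6 — these are bridges.
That makes 2 bridges.

2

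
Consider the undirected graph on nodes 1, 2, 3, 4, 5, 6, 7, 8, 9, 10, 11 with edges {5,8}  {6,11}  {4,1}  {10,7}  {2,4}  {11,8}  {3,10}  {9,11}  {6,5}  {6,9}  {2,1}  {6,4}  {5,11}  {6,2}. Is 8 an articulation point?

No

Deleting 8 leaves 2 components (was 2), so 8 is not a cut vertex.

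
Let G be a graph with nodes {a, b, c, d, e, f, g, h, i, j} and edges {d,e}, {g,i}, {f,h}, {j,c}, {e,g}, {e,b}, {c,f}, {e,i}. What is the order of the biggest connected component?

5

a is isolated — a component by itself.
Starting from c we can reach c, f, h, j. That is one component of size 4.
Starting from b we can reach b, d, e, g, i. That is one component of size 5.
The largest has 5 vertices.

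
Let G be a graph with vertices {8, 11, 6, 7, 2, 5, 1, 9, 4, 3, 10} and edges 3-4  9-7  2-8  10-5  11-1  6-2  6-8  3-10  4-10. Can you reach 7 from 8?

No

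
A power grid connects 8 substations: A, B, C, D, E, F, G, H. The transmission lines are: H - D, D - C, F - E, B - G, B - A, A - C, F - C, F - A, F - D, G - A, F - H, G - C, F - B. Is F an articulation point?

Yes

Deleting F raises the number of components from 1 to 2, so F is a cut vertex.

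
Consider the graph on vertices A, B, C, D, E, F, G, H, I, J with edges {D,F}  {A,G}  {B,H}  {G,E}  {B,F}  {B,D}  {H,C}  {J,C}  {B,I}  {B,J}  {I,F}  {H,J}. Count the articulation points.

Removing B increases the component count from 2 to 3, so B is a cut vertex.
Removing G increases the component count from 2 to 3, so G is a cut vertex.
By contrast removing A leaves 2 components; it is not a cut vertex. No other vertex is a cut vertex either.

2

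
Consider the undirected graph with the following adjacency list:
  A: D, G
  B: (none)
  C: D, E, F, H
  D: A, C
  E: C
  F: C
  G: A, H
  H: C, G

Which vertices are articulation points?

C

Removing C increases the component count from 2 to 4, so C is a cut vertex.
By contrast removing E leaves 2 components; it is not a cut vertex. No other vertex is a cut vertex either.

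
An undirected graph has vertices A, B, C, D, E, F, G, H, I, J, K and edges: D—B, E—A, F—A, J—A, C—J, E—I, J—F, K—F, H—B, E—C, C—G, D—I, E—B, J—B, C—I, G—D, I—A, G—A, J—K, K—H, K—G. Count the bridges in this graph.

0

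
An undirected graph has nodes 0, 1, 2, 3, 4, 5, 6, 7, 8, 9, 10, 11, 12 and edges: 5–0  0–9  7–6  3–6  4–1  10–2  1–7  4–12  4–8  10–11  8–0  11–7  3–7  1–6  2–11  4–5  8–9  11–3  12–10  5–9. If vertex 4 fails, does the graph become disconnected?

Yes

Deleting 4 raises the number of components from 1 to 2, so 4 is a cut vertex.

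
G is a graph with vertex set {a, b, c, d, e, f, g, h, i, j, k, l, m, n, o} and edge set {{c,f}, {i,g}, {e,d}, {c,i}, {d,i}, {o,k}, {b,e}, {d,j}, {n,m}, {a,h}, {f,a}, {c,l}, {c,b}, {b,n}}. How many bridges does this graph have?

9

The edges on the cycle c-b-e-d-i-c are not bridges since each lies on that cycle.
But removing c–f disconnects c from f; removing d–j disconnects d from j; removing o–k disconnects o from k; removing a–f disconnects a from f — these are bridges.
In total 9 edges are bridges.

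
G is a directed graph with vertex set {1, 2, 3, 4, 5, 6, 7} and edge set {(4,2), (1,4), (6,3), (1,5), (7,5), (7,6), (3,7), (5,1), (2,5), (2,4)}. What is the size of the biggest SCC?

4

{1, 2, 4, 5} are all mutually reachable — one SCC of size 4.
{3, 6, 7} are all mutually reachable — one SCC of size 3.
The largest has 4 vertices.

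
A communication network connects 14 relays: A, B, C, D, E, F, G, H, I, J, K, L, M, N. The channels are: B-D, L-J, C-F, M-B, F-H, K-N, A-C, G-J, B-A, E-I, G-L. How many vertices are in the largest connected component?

Starting from E we can reach E, I. That is one component of size 2.
Starting from K we can reach K, N. That is one component of size 2.
Starting from G we can reach G, J, L. That is one component of size 3.
Starting from A we can reach A, B, C, D, F, H, M. That is one component of size 7.
The largest has 7 vertices.

7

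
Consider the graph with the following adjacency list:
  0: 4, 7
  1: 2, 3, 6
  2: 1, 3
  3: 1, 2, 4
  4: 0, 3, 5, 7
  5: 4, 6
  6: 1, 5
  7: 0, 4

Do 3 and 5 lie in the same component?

From 3 we can reach 0, 1, 2, 3, 4, 5, 6, 7, which includes 5.

Yes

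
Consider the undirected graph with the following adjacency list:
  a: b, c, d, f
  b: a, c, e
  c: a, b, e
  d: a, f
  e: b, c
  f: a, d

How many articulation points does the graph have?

Removing a increases the component count from 1 to 2, so a is a cut vertex.
By contrast removing f leaves 1 component; it is not a cut vertex. No other vertex is a cut vertex either.

1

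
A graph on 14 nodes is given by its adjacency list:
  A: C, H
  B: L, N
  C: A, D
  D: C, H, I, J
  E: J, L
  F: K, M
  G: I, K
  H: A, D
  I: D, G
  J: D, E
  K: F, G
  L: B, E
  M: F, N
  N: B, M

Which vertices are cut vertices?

D

Removing D increases the component count from 1 to 2, so D is a cut vertex.
By contrast removing A leaves 1 component; it is not a cut vertex. No other vertex is a cut vertex either.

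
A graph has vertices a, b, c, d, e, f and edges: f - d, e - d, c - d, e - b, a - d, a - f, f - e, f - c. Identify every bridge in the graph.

The edges on the cycle a-f-e-d-a are not bridges since each lies on that cycle.
But removing e - b disconnects e from b — this is a bridge.

b-e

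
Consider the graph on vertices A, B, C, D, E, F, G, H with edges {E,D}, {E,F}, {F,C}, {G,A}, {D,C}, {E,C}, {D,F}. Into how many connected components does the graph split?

4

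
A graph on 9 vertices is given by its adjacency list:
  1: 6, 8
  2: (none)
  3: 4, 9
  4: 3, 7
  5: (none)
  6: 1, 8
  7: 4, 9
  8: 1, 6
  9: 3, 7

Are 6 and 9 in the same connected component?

No

The component containing 6 is {1, 6, 8}, and 9 is not in it.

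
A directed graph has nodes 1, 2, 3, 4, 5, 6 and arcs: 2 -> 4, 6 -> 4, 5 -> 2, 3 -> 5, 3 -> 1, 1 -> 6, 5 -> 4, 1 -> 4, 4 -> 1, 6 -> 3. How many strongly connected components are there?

1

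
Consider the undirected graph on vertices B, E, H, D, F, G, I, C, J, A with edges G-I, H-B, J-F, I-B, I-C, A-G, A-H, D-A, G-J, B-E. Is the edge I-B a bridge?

No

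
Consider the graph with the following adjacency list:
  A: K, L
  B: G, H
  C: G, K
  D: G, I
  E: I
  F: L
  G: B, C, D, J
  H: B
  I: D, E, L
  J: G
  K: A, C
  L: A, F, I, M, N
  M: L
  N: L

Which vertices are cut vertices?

B, G, I, L

Removing B increases the component count from 1 to 2, so B is a cut vertex.
Removing G increases the component count from 1 to 3, so G is a cut vertex.
Removing I increases the component count from 1 to 2, so I is a cut vertex.
Likewise L is a cut vertex.
By contrast removing E leaves 1 component; it is not a cut vertex. No other vertex is a cut vertex either.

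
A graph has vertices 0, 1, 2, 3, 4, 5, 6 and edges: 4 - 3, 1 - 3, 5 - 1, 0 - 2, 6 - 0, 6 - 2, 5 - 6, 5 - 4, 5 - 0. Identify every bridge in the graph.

none

The edges on the cycle 5-6-2-0-5 are not bridges since each lies on that cycle.
Every edge lies on some cycle, so there are no bridges.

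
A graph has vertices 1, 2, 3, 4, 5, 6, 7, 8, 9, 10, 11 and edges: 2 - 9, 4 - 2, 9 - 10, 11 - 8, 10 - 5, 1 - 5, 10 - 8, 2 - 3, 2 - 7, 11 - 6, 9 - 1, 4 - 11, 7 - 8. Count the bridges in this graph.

2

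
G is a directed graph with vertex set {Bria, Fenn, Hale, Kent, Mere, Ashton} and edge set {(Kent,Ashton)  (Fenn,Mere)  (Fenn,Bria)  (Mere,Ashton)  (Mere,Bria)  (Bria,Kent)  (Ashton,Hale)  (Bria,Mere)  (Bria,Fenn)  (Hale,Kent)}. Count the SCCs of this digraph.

2

{Bria, Fenn, Mere} are all mutually reachable — one SCC of size 3.
{Hale, Kent, Ashton} are all mutually reachable — one SCC of size 3.
That gives 2 strongly connected components.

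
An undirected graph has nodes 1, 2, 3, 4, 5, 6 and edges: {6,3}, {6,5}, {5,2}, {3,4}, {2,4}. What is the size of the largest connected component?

1 is isolated — a component by itself.
Starting from 2 we can reach 2, 3, 4, 5, 6. That is one component of size 5.
The largest has 5 vertices.

5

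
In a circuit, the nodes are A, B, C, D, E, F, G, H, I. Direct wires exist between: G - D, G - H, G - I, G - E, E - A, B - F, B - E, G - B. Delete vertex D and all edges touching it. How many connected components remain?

With D gone, the remaining components are: {C}; {A, B, E, F, G, H, I}.
That is 2 components.

2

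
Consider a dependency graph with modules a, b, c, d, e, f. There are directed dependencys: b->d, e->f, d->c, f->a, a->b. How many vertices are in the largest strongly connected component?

{a} is an SCC by itself.
{e} is an SCC by itself.
{d} is an SCC by itself.
{c} is an SCC by itself.
{b} is an SCC by itself.
(and 1 more singleton SCC)
The largest has 1 vertex.

1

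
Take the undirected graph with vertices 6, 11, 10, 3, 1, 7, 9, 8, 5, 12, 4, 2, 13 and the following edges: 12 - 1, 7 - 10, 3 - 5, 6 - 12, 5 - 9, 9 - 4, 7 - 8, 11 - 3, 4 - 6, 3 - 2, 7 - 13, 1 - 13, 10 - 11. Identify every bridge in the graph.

The edges on the cycle 7-10-11-3-5-9-4-6-12-1-13-7 are not bridges since each lies on that cycle.
But removing 2 - 3 disconnects 2 from 3; removing 7 - 8 disconnects 7 from 8 — these are bridges.

2-3, 7-8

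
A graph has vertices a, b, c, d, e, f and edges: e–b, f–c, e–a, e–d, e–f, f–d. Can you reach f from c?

Yes

From c we can reach a, b, c, d, e, f, which includes f.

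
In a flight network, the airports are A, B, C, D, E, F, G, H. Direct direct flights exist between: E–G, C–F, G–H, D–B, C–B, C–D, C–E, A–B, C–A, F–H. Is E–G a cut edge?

After removing E–G, the path E-C-F-H-G still connects them, so the edge is not a bridge.

No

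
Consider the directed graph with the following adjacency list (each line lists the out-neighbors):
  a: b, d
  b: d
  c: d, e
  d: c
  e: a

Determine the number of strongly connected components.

1

{a, b, c, d, e} are all mutually reachable — one SCC of size 5.
That gives 1 strongly connected component.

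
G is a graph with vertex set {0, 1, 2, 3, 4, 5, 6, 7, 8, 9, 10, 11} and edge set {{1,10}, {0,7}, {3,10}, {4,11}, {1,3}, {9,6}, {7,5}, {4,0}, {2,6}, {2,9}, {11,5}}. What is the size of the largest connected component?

8 is isolated — a component by itself.
Starting from 1 we can reach 1, 3, 10. That is one component of size 3.
Starting from 2 we can reach 2, 6, 9. That is one component of size 3.
Starting from 0 we can reach 0, 4, 5, 7, 11. That is one component of size 5.
The largest has 5 vertices.

5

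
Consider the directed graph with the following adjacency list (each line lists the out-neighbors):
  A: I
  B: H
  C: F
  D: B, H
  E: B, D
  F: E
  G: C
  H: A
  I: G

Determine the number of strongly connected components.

{A, B, C, D, E, F, G, H, I} are all mutually reachable — one SCC of size 9.
That gives 1 strongly connected component.

1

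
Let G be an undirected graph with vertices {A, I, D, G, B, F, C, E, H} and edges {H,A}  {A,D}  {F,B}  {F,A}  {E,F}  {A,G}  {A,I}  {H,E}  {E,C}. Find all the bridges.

A-D, A-G, A-I, B-F, C-E

The edges on the cycle H-E-F-A-H are not bridges since each lies on that cycle.
But removing A - D disconnects A from D; removing G - A disconnects G from A; removing F - B disconnects F from B; removing A - I disconnects A from I — these are bridges.
In total 5 edges are bridges.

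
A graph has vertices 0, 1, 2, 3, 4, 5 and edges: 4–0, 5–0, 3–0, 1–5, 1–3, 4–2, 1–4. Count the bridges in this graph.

The edges on the cycle 1-4-0-3-1 are not bridges since each lies on that cycle.
But removing 2–4 disconnects 2 from 4 — this is a bridge.

1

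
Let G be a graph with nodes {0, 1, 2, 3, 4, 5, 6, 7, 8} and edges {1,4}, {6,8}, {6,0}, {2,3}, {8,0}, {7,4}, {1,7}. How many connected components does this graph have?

5 is isolated — a component by itself.
Starting from 2 we can reach 2, 3. That is one component of size 2.
Starting from 0 we can reach 0, 6, 8. That is one component of size 3.
Starting from 1 we can reach 1, 4, 7. That is one component of size 3.
Total: 4 components.

4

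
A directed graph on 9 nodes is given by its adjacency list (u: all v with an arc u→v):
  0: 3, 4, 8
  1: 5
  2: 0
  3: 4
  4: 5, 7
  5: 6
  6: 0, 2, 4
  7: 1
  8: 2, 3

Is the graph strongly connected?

Yes

From 3 we can reach every vertex (0, 1, 2, 3, 4, 5, 6, 7, 8), and every vertex can reach 3 (0, 1, 2, 3, 4, 5, 6, 7, 8). So the whole graph is one strongly connected component.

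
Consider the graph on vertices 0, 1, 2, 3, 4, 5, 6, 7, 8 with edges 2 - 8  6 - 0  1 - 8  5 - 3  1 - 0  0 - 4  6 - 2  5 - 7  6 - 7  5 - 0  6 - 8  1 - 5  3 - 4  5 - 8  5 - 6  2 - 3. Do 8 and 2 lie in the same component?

Yes

From 8 we can reach 0, 1, 2, 3, 4, 5, 6, 7, 8, which includes 2.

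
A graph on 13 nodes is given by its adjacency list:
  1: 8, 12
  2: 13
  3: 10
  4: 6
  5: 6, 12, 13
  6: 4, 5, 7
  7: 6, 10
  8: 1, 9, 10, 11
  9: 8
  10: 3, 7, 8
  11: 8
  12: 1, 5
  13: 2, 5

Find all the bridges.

10-3, 11-8, 13-2, 13-5, 4-6, 8-9

The edges on the cycle 5-12-1-8-10-7-6-5 are not bridges since each lies on that cycle.
But removing 4-6 disconnects 4 from 6; removing 2-13 disconnects 2 from 13; removing 11-8 disconnects 11 from 8; removing 8-9 disconnects 8 from 9 — these are bridges.
In total 6 edges are bridges.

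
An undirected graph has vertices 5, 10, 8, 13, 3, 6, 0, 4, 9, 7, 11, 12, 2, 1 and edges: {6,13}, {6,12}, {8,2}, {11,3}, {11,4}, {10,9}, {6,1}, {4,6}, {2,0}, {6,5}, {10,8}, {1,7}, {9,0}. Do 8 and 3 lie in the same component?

No

The component containing 8 is {0, 2, 8, 9, 10}, and 3 is not in it.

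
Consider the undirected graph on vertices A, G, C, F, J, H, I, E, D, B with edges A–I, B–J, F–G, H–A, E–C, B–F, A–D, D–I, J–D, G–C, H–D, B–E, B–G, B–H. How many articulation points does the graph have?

1

Removing B increases the component count from 1 to 2, so B is a cut vertex.
By contrast removing J leaves 1 component; it is not a cut vertex. No other vertex is a cut vertex either.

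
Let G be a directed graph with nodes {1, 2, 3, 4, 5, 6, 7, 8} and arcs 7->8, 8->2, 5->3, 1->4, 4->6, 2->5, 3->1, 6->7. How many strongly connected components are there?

{1, 2, 3, 4, 5, 6, 7, 8} are all mutually reachable — one SCC of size 8.
That gives 1 strongly connected component.

1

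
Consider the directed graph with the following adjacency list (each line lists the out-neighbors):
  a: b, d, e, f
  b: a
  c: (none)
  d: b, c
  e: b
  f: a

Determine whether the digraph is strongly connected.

There is no directed path from c to b, so the graph is not strongly connected.

No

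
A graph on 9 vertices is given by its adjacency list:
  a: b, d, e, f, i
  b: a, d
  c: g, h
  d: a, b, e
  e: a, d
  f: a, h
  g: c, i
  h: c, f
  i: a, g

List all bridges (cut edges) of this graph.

The edges on the cycle a-b-d-a are not bridges since each lies on that cycle.
Every edge lies on some cycle, so there are no bridges.

none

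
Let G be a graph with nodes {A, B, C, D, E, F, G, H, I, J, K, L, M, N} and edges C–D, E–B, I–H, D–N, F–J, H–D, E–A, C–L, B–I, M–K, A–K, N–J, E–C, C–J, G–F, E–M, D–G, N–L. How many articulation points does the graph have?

Removing E increases the component count from 1 to 2, so E is a cut vertex.
By contrast removing K leaves 1 component; it is not a cut vertex. No other vertex is a cut vertex either.

1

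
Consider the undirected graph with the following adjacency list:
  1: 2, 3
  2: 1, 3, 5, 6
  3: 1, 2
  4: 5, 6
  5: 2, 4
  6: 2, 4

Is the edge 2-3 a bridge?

No

After removing 2-3, the path 2-1-3 still connects them, so the edge is not a bridge.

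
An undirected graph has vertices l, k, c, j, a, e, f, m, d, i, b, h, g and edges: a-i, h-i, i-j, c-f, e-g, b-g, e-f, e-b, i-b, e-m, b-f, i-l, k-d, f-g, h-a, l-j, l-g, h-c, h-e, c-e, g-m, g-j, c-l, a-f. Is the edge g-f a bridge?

No

After removing g-f, the path g-e-f still connects them, so the edge is not a bridge.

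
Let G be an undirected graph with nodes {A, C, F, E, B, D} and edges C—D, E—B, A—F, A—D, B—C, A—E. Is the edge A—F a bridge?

Removing A—F leaves no path between A and F: the component count goes from 1 to 2. So it is a bridge.

Yes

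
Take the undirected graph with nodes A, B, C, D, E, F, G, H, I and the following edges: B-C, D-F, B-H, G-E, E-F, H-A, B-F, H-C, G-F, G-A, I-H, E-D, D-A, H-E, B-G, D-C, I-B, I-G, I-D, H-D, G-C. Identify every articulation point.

none

Removing B, for instance, still leaves 1 component. No single vertex removal increases the component count — the graph has no articulation points.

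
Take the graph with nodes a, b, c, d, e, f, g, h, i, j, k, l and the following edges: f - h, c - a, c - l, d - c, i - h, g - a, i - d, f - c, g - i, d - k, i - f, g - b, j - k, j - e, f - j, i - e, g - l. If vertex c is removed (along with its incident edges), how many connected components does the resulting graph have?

1

With c gone, the remaining components are: {a, b, d, e, f, g, h, i, j, k, l}.
That is 1 component.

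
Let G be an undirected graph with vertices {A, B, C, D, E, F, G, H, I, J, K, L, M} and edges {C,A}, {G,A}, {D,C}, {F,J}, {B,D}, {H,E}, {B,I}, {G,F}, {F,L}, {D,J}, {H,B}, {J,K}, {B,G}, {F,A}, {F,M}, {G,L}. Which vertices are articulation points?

Removing B increases the component count from 1 to 3, so B is a cut vertex.
Removing F increases the component count from 1 to 2, so F is a cut vertex.
Removing H increases the component count from 1 to 2, so H is a cut vertex.
Likewise J is a cut vertex.
By contrast removing G leaves 1 component; it is not a cut vertex. No other vertex is a cut vertex either.

B, F, H, J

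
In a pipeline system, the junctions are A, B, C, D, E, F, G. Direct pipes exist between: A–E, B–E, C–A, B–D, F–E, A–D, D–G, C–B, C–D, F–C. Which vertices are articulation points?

Removing D increases the component count from 1 to 2, so D is a cut vertex.
By contrast removing E leaves 1 component; it is not a cut vertex. No other vertex is a cut vertex either.

D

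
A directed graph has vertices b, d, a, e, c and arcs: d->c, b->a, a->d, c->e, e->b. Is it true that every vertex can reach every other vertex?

Yes

From a we can reach every vertex (a, b, c, d, e), and every vertex can reach a (a, b, c, d, e). So the whole graph is one strongly connected component.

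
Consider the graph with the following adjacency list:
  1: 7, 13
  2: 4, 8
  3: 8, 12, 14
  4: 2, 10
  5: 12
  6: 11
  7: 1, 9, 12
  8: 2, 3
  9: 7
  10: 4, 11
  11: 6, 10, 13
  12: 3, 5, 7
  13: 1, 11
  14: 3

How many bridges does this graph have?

4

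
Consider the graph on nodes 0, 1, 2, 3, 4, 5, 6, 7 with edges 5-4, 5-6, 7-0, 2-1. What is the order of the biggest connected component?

3 is isolated — a component by itself.
Starting from 0 we can reach 0, 7. That is one component of size 2.
Starting from 1 we can reach 1, 2. That is one component of size 2.
Starting from 4 we can reach 4, 5, 6. That is one component of size 3.
The largest has 3 vertices.

3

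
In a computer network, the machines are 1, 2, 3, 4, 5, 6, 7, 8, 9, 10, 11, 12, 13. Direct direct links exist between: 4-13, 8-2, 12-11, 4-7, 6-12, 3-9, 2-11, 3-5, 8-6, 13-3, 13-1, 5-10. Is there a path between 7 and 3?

Yes

From 7 we can reach 1, 3, 4, 5, 7, 9, 10, 13, which includes 3.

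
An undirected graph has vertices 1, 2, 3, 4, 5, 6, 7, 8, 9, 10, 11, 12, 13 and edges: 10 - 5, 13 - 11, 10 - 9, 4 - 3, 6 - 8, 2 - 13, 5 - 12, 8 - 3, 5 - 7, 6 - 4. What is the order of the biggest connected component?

1 is isolated — a component by itself.
Starting from 2 we can reach 2, 11, 13. That is one component of size 3.
Starting from 3 we can reach 3, 4, 6, 8. That is one component of size 4.
Starting from 5 we can reach 5, 7, 9, 10, 12. That is one component of size 5.
The largest has 5 vertices.

5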